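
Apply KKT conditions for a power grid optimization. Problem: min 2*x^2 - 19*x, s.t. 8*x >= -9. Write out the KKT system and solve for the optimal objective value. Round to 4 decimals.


Step 1: Try lambda = 0 (constraint inactive).
Stationarity: 2*2*x - 19 = 0
x* = 19/(2*2) = 4.75
Check constraint: 8*4.75 = 38.0 >= -9 -- satisfied.
Step 2: Compute optimal value.
f(x*) = 2*4.75^2 - 19*4.75 = -45.125


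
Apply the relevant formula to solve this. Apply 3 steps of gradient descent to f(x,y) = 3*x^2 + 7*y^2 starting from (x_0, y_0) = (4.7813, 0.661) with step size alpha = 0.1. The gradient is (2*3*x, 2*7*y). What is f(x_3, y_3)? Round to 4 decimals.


Gradient descent on f(x,y) = 3*x^2 + 7*y^2.
Starting point: (4.7813, 0.661), alpha = 0.1
Step 1: grad_x = 2*3*4.7813 = 28.6878, grad_y = 2*7*0.661 = 9.254
  x_1 = 4.7813 - 0.1*28.6878 = 1.9125
  y_1 = 0.661 - 0.1*9.254 = -0.2644
Step 2: grad_x = 2*3*1.9125 = 11.4751, grad_y = 2*7*-0.2644 = -3.7016
  x_2 = 1.9125 - 0.1*11.4751 = 0.765
  y_2 = -0.2644 - 0.1*-3.7016 = 0.1058
Step 3: grad_x = 2*3*0.765 = 4.59, grad_y = 2*7*0.1058 = 1.4806
  x_3 = 0.765 - 0.1*4.59 = 0.306
  y_3 = 0.1058 - 0.1*1.4806 = -0.0423
f(0.306, -0.0423) = 3*0.306^2 + 7*(-0.0423)^2 = 0.2934


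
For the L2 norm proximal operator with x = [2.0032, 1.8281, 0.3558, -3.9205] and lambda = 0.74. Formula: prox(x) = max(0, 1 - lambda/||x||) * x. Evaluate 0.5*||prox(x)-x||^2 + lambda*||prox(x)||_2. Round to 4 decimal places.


Step 1: Compute ||x||.
||x|| = 4.7803
Step 2: Compute scaling factor.
scale = max(0, 1 - 0.74/4.7803) = 0.8452
Step 3: prox(x) = [1.6931, 1.5451, 0.3007, -3.3136]
||prox(x)|| = 4.0403
Step 4: Proximal objective.
0.5*||prox-x||^2 = 0.2738
lambda*||prox|| = 2.9898
Total = 3.2637


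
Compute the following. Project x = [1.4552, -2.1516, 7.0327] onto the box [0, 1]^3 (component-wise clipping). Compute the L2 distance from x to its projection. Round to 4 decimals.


Project each component onto [0, 1].
clip(1.4552) = 1.0, clip(-2.1516) = 0.0, clip(7.0327) = 1.0
Projection = [1.0, 0.0, 1.0]
Squared diffs: [0.2072, 4.6294, 36.3935]
Distance = sqrt(41.2301) = 6.4211


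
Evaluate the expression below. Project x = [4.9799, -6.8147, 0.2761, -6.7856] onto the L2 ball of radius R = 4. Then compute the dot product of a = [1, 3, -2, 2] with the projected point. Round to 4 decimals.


Step 1: Compute ||x|| (intermediates to 6 decimals).
||x|| = sqrt(4.9799^2 + (-6.8147)^2 + 0.2761^2 + (-6.7856)^2) = 10.833288
Step 2: Project.
Since ||x|| > R, scale = R/||x|| = 4/10.833288 = 0.369232, proj(x) = scale * x
proj(x) = [1.838738, -2.516205, 0.101945, -2.505461]
Step 3: Dot product.
a^T * proj(x) = 1*1.838738 + 3*(-2.516205) - 2*0.101945 + 2*(-2.505461) = -10.9247


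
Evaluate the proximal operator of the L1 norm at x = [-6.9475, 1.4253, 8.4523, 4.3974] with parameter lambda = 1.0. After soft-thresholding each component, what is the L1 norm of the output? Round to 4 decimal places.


Soft-thresholding with lambda = 1.0:
prox(-6.9475) = sign(-6.9475)*max(|-6.9475| - 1.0, 0) = -5.9475
prox(1.4253) = sign(1.4253)*max(|1.4253| - 1.0, 0) = 0.4253
prox(8.4523) = sign(8.4523)*max(|8.4523| - 1.0, 0) = 7.4523
prox(4.3974) = sign(4.3974)*max(|4.3974| - 1.0, 0) = 3.3974
prox(x) = [-5.9475, 0.4253, 7.4523, 3.3974]
||prox(x)||_1 = 5.9475 + 0.4253 + 7.4523 + 3.3974 = 17.2225


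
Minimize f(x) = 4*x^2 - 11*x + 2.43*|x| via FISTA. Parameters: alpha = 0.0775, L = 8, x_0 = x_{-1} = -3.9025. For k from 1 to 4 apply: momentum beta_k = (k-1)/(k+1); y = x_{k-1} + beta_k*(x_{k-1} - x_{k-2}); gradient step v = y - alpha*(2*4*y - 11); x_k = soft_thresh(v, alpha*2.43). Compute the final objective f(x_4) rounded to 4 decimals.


FISTA on f(x) = 4*x^2 - 11*x + 2.43*|x|
L = 8, alpha = 0.0775
Iteration 1: beta = 0.0, y = -3.9025 + 0.0*(-3.9025 + 3.9025) = -3.9025
  grad(y) = -42.22, v = y - alpha*grad = -0.6305
  prox(v) = soft_thresh(-0.6305, 0.1883) = -0.4421
Iteration 2: beta = 0.3333, y = -0.4421 + 0.3333*(-0.4421 + 3.9025) = 0.7113
  grad(y) = -5.3093, v = y - alpha*grad = 1.1228
  prox(v) = soft_thresh(1.1228, 0.1883) = 0.9345
Iteration 3: beta = 0.5, y = 0.9345 + 0.5*(0.9345 + 0.4421) = 1.6228
  grad(y) = 1.9823, v = y - alpha*grad = 1.4692
  prox(v) = soft_thresh(1.4692, 0.1883) = 1.2808
Iteration 4: beta = 0.6, y = 1.2808 + 0.6*(1.2808 - 0.9345) = 1.4886
  grad(y) = 0.9092, v = y - alpha*grad = 1.4182
  prox(v) = soft_thresh(1.4182, 0.1883) = 1.2299
f(x_4) = 4*1.2299^2 - 11*1.2299 + 2.43*|1.2299| = -4.4897


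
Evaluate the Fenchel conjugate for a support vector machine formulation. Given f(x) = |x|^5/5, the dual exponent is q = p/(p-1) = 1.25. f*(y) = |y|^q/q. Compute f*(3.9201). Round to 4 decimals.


The conjugate exponent q satisfies 1/p + 1/q = 1.
p = 5, so q = 5/(5 - 1) = 1.25
|y|^q = 3.9201^1.25 = 5.516
f*(3.9201) = 5.516 / 1.25 = 4.4128


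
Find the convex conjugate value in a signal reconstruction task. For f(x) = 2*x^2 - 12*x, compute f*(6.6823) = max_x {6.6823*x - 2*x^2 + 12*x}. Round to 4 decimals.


f*(y) = sup_x {y*x - a*x^2 - b*x} = sup_x {(y-b)*x - a*x^2}
FOC: (y - b) - 2a*x = 0 => x* = (y - b)/(2a)
x* = (6.6823 + 12)/(2*2) = 4.6706
f*(6.6823) = (y-b)^2/(4a) = (6.6823 + 12)^2/(4*2)
= 349.0283/8 = 43.6285


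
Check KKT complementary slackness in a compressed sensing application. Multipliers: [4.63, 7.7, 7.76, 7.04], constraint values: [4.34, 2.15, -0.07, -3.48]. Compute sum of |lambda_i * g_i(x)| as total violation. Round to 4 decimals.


KKT complementary slackness check:
lambda_1 * g_1 = 4.63 * 4.34 = 20.0942
lambda_2 * g_2 = 7.7 * 2.15 = 16.555
lambda_3 * g_3 = 7.76 * -0.07 = -0.5432
lambda_4 * g_4 = 7.04 * -3.48 = -24.4992
Total violation = 20.0942 + 16.555 + 0.5432 + 24.4992 = 61.6916


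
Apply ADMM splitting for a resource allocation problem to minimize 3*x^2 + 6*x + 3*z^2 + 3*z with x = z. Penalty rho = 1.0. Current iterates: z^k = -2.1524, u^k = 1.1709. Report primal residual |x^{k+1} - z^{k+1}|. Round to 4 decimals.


ADMM iteration with rho = 1.0, z^k = -2.1524, u^k = 1.1709
Step 1: x-update.
Minimize 3*x^2 + 6*x + (1.0/2)*(x + 2.1524 + 1.1709)^2
FOC: (2*3 + 1.0)*x = -6 + 1.0*(-2.1524 - 1.1709)
x^{k+1} = -1.3319
Step 2: z-update.
Minimize 3*z^2 + 3*z + (1.0/2)*(-1.3319 - z + 1.1709)^2
FOC: (2*3 + 1.0)*z = -3 + 1.0*(-1.3319 + 1.1709)
z^{k+1} = -0.4516
Step 3: u-update.
u^{k+1} = 1.1709 - 1.3319 + 0.4516 = 0.2906
Step 4: Primal residual = |-1.3319 + 0.4516| = 0.8803


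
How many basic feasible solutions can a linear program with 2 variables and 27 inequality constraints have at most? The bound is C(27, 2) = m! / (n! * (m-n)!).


Each vertex corresponds to some choice of n active constraints out of m, so the number of vertices is at most C(m, n) = m! / (n!(m-n)!).
m = 27, n = 2
Numerator: 27 * 26
Denominator: 2! = 2
C(27, 2) = 351


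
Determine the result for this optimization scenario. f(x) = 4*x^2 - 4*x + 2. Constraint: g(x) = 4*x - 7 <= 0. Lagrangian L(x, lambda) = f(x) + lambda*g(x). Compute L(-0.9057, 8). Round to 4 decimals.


Step 1: Evaluate f(x).
f(-0.9057) = 4*(-0.9057)^2 - 4*(-0.9057) + 2 = 8.904
Step 2: Evaluate g(x).
g(-0.9057) = 4*-0.9057 - 7 = -10.6228
Step 3: Compute Lagrangian.
L = 8.904 + 8*-10.6228 = -76.0784


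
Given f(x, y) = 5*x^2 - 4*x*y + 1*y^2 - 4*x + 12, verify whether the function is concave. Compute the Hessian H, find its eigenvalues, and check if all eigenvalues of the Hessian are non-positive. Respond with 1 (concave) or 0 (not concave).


The Hessian of f(x,y) = 5*x^2 - 4*x*y + 1*y^2 - 4*x + 12 is:
H = [[10, -4], [-4, 2]]
Trace = 10 + 2 = 12
Determinant = 10*2 - (-4)^2 = 4
Discriminant = (12)^2 - 4*4 = 128.0
Eigenvalues: lambda_1 = 0.3431, lambda_2 = 11.6569
The function is not concave.

0


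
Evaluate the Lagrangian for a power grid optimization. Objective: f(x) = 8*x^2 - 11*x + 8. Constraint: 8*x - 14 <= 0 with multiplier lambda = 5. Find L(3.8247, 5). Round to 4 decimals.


Step 1: Evaluate f(x).
f(3.8247) = 8*3.8247^2 - 11*3.8247 + 8 = 82.9549
Step 2: Evaluate g(x).
g(3.8247) = 8*3.8247 - 14 = 16.5976
Step 3: Compute Lagrangian.
L = 82.9549 + 5*16.5976 = 165.9429


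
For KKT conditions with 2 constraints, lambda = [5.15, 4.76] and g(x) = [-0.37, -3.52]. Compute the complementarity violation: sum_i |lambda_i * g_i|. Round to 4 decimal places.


KKT complementary slackness check:
lambda_1 * g_1 = 5.15 * -0.37 = -1.9055
lambda_2 * g_2 = 4.76 * -3.52 = -16.7552
Total violation = 1.9055 + 16.7552 = 18.6607


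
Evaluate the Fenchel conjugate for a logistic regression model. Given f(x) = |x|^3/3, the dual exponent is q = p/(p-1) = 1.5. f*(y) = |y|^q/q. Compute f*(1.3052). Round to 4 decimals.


The conjugate exponent q satisfies 1/p + 1/q = 1.
p = 3, so q = 3/(3 - 1) = 1.5
|y|^q = 1.3052^1.5 = 1.4911
f*(1.3052) = 1.4911 / 1.5 = 0.9941


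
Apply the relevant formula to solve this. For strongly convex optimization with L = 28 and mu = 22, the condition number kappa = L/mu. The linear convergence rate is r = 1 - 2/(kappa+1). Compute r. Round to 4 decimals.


Step 1: Compute the condition number.
kappa = L/mu = 28/22 = 1.2727
Step 2: Compute the convergence rate.
r = 1 - 2/(kappa + 1) = 1 - 2*mu/(L + mu) = (L - mu)/(L + mu) = 6/50 = 0.12


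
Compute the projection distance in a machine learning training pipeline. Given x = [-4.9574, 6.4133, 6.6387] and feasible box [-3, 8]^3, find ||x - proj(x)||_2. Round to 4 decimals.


Project each component onto [-3, 8].
clip(-4.9574) = -3.0, clip(6.4133) = 6.4133, clip(6.6387) = 6.6387
Projection = [-3.0, 6.4133, 6.6387]
Squared diffs: [3.8314, 0.0, 0.0]
Distance = sqrt(3.8314) = 1.9574


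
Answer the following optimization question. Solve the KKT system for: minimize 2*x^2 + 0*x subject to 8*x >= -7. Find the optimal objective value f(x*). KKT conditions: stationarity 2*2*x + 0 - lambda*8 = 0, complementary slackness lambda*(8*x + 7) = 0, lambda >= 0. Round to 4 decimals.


Step 1: Try lambda = 0 (constraint inactive).
Stationarity: 2*2*x + 0 = 0
x* = 0/(2*2) = 0.0
Check constraint: 8*0.0 = 0.0 >= -7 -- satisfied.
Step 2: Compute optimal value.
f(x*) = 2*0.0^2 + 0*0.0 = 0.0


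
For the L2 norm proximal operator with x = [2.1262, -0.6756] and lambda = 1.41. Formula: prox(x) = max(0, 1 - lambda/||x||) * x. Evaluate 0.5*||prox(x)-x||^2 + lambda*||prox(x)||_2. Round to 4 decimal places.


Step 1: Compute ||x||.
||x|| = 2.231
Step 2: Compute scaling factor.
scale = max(0, 1 - 1.41/2.231) = 0.368
Step 3: prox(x) = [0.7824, -0.2486]
||prox(x)|| = 0.821
Step 4: Proximal objective.
0.5*||prox-x||^2 = 0.9941
lambda*||prox|| = 1.1576
Total = 2.1516


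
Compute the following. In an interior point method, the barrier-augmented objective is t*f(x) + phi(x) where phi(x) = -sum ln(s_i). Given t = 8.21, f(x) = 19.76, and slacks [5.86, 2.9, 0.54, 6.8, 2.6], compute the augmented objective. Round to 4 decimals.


Step 1: Compute log-barrier.
ln values: [1.7681, 1.0647, -0.6162, 1.9169, 0.9555]
phi = -(1.7681 + 1.0647 - 0.6162 + 1.9169 + 0.9555) = -5.0891
Step 2: Compute augmented objective.
t*f(x) = 8.21*19.76 = 162.2296
Total = 162.2296 - 5.0891 = 157.1405


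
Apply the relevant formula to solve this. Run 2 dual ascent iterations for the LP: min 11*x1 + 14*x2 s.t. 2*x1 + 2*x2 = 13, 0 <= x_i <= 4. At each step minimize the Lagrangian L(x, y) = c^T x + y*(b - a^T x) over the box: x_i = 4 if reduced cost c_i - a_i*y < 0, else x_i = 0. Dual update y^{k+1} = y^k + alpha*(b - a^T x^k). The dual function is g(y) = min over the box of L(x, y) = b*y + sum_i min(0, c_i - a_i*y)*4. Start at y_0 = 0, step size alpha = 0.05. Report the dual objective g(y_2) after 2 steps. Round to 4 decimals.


Dual ascent for LP: min 11*x1 + 14*x2, 2*x1 + 2*x2 = 13, 0 <= x_i <= 4
Step 1: y^k = 0.0, reduced costs: (11.0, 14.0)
  x^k = (0.0, 0.0), subgradient = b - a^T x = 13.0
  y^{k+1} = 0.0 + 0.05*13.0 = 0.65
Step 2: y^k = 0.65, reduced costs: (9.7, 12.7)
  x^k = (0.0, 0.0), subgradient = b - a^T x = 13.0
  y^{k+1} = 0.65 + 0.05*13.0 = 1.3
Dual objective at y_2 = 1.3: reduced costs (8.4, 11.4), box minimizer x = (0.0, 0.0)
g(y_2) = b*y + (c1 - a1*y)*x1 + (c2 - a2*y)*x2 = 13*1.3 + 8.4*0.0 + 11.4*0.0 = 16.9 + 0.0 + 0.0 = 16.9


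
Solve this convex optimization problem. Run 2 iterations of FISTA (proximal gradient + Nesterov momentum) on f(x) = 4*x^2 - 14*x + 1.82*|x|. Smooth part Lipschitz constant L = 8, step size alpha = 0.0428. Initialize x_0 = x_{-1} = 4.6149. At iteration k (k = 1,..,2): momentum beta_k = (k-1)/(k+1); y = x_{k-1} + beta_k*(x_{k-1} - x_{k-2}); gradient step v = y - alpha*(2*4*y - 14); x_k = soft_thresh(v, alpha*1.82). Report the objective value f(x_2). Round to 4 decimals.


FISTA on f(x) = 4*x^2 - 14*x + 1.82*|x|
L = 8, alpha = 0.0428
Iteration 1: beta = 0.0, y = 4.6149 + 0.0*(4.6149 - 4.6149) = 4.6149
  grad(y) = 22.9192, v = y - alpha*grad = 3.634
  prox(v) = soft_thresh(3.634, 0.0779) = 3.5561
Iteration 2: beta = 0.3333, y = 3.5561 + 0.3333*(3.5561 - 4.6149) = 3.2031
  grad(y) = 11.6249, v = y - alpha*grad = 2.7056
  prox(v) = soft_thresh(2.7056, 0.0779) = 2.6277
f(x_2) = 4*2.6277^2 - 14*2.6277 + 1.82*|2.6277| = -4.3864


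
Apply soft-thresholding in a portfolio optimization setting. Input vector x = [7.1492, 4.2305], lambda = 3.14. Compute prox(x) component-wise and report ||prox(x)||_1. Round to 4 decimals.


Soft-thresholding with lambda = 3.14:
prox(7.1492) = sign(7.1492)*max(|7.1492| - 3.14, 0) = 4.0092
prox(4.2305) = sign(4.2305)*max(|4.2305| - 3.14, 0) = 1.0905
prox(x) = [4.0092, 1.0905]
||prox(x)||_1 = 4.0092 + 1.0905 = 5.0997


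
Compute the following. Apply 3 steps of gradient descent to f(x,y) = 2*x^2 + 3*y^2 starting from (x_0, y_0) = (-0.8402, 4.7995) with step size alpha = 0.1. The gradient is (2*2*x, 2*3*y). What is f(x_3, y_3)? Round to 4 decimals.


Gradient descent on f(x,y) = 2*x^2 + 3*y^2.
Starting point: (-0.8402, 4.7995), alpha = 0.1
Step 1: grad_x = 2*2*-0.8402 = -3.3608, grad_y = 2*3*4.7995 = 28.797
  x_1 = -0.8402 - 0.1*-3.3608 = -0.5041
  y_1 = 4.7995 - 0.1*28.797 = 1.9198
Step 2: grad_x = 2*2*-0.5041 = -2.0165, grad_y = 2*3*1.9198 = 11.5188
  x_2 = -0.5041 - 0.1*-2.0165 = -0.3025
  y_2 = 1.9198 - 0.1*11.5188 = 0.7679
Step 3: grad_x = 2*2*-0.3025 = -1.2099, grad_y = 2*3*0.7679 = 4.6075
  x_3 = -0.3025 - 0.1*-1.2099 = -0.1815
  y_3 = 0.7679 - 0.1*4.6075 = 0.3072
f(-0.1815, 0.3072) = 2*(-0.1815)^2 + 3*0.3072^2 = 0.3489


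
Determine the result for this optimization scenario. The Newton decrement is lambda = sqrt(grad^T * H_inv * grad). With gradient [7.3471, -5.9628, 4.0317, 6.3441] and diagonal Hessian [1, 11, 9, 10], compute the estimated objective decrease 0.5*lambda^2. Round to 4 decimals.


Step 1: H is diagonal, so H^(-1) * g = [7.3471, -0.5421, 0.448, 0.6344].
Step 2: g^T H^(-1) g = sum_i g_i^2 / H_ii
  = (7.3471)^2/1 + (-5.9628)^2/11 + (4.0317)^2/9 + (6.3441)^2/10
  = 53.9799 + 3.2323 + 1.8061 + 4.0248 = 63.043
Step 3: Objective decrease = 0.5 * g^T H^(-1) g = 31.5215


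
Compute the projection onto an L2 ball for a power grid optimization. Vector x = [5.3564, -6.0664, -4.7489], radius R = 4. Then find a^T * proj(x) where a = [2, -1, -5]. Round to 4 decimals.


Step 1: Compute ||x|| (intermediates to 6 decimals).
||x|| = sqrt(5.3564^2 + (-6.0664)^2 + (-4.7489)^2) = 9.383191
Step 2: Project.
Since ||x|| > R, scale = R/||x|| = 4/9.383191 = 0.426294, proj(x) = scale * x
proj(x) = [2.283401, -2.58607, -2.024428]
Step 3: Dot product.
a^T * proj(x) = 2*2.283401 - 1*(-2.58607) - 5*(-2.024428) = 17.275


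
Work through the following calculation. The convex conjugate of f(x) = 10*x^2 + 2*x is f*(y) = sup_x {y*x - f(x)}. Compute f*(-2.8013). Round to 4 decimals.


f*(y) = sup_x {y*x - a*x^2 - b*x} = sup_x {(y-b)*x - a*x^2}
FOC: (y - b) - 2a*x = 0 => x* = (y - b)/(2a)
x* = (-2.8013 - 2)/(2*10) = -0.2401
f*(-2.8013) = (y-b)^2/(4a) = (-2.8013 - 2)^2/(4*10)
= 23.0525/40 = 0.5763


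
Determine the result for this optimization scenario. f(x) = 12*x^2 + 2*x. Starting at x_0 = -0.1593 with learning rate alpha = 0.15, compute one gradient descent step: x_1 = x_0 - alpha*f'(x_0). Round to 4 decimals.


We compute the gradient at x_0 and apply the update.
f'(x) = 24*x + 2
f'(-0.1593) = 24*-0.1593 + 2 = -1.8232
x_1 = -0.1593 - 0.15*-1.8232 = 0.1142


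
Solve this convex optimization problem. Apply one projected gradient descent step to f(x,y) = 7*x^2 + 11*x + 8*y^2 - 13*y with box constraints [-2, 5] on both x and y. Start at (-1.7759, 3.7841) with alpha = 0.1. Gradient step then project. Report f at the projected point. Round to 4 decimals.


Step 1: Compute gradient at (-1.7759, 3.7841).
grad_x = 2*7*-1.7759 + 11 = -13.8626
grad_y = 2*8*3.7841 - 13 = 47.5456
Step 2: Gradient step.
x_raw = -1.7759 - 0.1*-13.8626 = -0.3896
y_raw = 3.7841 - 0.1*47.5456 = -0.9705
Step 3: Project onto [-2, 5].
x_proj = clip(-0.3896) = -0.3896
y_proj = clip(-0.9705) = -0.9705
Step 4: Evaluate f.
f(-0.3896, -0.9705) = 16.927


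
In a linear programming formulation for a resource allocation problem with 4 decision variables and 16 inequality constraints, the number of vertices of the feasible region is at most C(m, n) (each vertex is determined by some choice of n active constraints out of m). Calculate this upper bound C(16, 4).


Each vertex corresponds to some choice of n active constraints out of m, so the number of vertices is at most C(m, n) = m! / (n!(m-n)!).
m = 16, n = 4
Numerator: 16 * 15 * 14 * 13
Denominator: 4! = 24
C(16, 4) = 1820


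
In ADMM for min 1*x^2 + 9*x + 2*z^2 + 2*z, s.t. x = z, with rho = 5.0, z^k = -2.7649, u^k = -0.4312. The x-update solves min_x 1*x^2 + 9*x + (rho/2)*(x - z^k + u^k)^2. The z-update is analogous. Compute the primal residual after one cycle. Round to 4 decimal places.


ADMM iteration with rho = 5.0, z^k = -2.7649, u^k = -0.4312
Step 1: x-update.
Minimize 1*x^2 + 9*x + (5.0/2)*(x + 2.7649 - 0.4312)^2
FOC: (2*1 + 5.0)*x = -9 + 5.0*(-2.7649 + 0.4312)
x^{k+1} = -2.9526
Step 2: z-update.
Minimize 2*z^2 + 2*z + (5.0/2)*(-2.9526 - z - 0.4312)^2
FOC: (2*2 + 5.0)*z = -2 + 5.0*(-2.9526 - 0.4312)
z^{k+1} = -2.1021
Step 3: u-update.
u^{k+1} = -0.4312 - 2.9526 + 2.1021 = -1.2817
Step 4: Primal residual = |-2.9526 + 2.1021| = 0.8505


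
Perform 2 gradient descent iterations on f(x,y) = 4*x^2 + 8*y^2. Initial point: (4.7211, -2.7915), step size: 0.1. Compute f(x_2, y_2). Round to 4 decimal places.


Gradient descent on f(x,y) = 4*x^2 + 8*y^2.
Starting point: (4.7211, -2.7915), alpha = 0.1
Step 1: grad_x = 2*4*4.7211 = 37.7688, grad_y = 2*8*-2.7915 = -44.664
  x_1 = 4.7211 - 0.1*37.7688 = 0.9442
  y_1 = -2.7915 - 0.1*-44.664 = 1.6749
Step 2: grad_x = 2*4*0.9442 = 7.5538, grad_y = 2*8*1.6749 = 26.7984
  x_2 = 0.9442 - 0.1*7.5538 = 0.1888
  y_2 = 1.6749 - 0.1*26.7984 = -1.0049
f(0.1888, -1.0049) = 4*0.1888^2 + 8*(-1.0049)^2 = 8.2219


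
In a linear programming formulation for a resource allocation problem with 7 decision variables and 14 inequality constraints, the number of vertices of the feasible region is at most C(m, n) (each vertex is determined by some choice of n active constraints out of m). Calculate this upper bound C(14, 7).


Each vertex corresponds to some choice of n active constraints out of m, so the number of vertices is at most C(m, n) = m! / (n!(m-n)!).
m = 14, n = 7
Numerator: 14 * 13 * 12 * 11 * 10 * 9 * 8
Denominator: 7! = 5040
C(14, 7) = 3432


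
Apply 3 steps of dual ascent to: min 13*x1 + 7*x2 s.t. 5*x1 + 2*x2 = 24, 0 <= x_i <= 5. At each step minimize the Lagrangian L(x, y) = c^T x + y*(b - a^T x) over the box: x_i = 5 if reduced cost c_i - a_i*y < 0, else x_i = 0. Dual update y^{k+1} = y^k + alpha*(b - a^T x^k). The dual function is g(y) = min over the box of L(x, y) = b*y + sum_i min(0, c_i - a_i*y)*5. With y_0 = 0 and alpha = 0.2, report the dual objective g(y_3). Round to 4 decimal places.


Dual ascent for LP: min 13*x1 + 7*x2, 5*x1 + 2*x2 = 24, 0 <= x_i <= 5
Step 1: y^k = 0.0, reduced costs: (13.0, 7.0)
  x^k = (0.0, 0.0), subgradient = b - a^T x = 24.0
  y^{k+1} = 0.0 + 0.2*24.0 = 4.8
Step 2: y^k = 4.8, reduced costs: (-11.0, -2.6)
  x^k = (5.0, 5.0), subgradient = b - a^T x = -11.0
  y^{k+1} = 4.8 + 0.2*-11.0 = 2.6
Step 3: y^k = 2.6, reduced costs: (0.0, 1.8)
  x^k = (0.0, 0.0), subgradient = b - a^T x = 24.0
  y^{k+1} = 2.6 + 0.2*24.0 = 7.4
Dual objective at y_3 = 7.4: reduced costs (-24.0, -7.8), box minimizer x = (5.0, 5.0)
g(y_3) = b*y + (c1 - a1*y)*x1 + (c2 - a2*y)*x2 = 24*7.4 + (-24.0)*5.0 + (-7.8)*5.0 = 177.6 - 120.0 - 39.0 = 18.6


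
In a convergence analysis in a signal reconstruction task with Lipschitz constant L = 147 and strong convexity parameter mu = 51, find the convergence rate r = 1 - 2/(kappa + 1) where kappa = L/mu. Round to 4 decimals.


Step 1: Compute the condition number.
kappa = L/mu = 147/51 = 2.8824
Step 2: Compute the convergence rate.
r = 1 - 2/(kappa + 1) = 1 - 2*mu/(L + mu) = (L - mu)/(L + mu) = 96/198 = 0.4848


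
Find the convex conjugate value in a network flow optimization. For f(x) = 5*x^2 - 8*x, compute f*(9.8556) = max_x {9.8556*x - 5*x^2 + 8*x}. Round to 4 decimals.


f*(y) = sup_x {y*x - a*x^2 - b*x} = sup_x {(y-b)*x - a*x^2}
FOC: (y - b) - 2a*x = 0 => x* = (y - b)/(2a)
x* = (9.8556 + 8)/(2*5) = 1.7856
f*(9.8556) = (y-b)^2/(4a) = (9.8556 + 8)^2/(4*5)
= 318.8225/20 = 15.9411


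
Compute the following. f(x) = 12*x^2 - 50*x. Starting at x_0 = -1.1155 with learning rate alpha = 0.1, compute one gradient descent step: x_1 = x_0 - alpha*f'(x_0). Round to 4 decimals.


We compute the gradient at x_0 and apply the update.
f'(x) = 24*x - 50
f'(-1.1155) = 24*-1.1155 - 50 = -76.772
x_1 = -1.1155 - 0.1*-76.772 = 6.5617


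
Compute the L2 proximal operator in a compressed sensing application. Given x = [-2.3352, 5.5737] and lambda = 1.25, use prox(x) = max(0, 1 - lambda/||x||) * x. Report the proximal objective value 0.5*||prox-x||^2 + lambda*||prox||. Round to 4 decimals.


Step 1: Compute ||x||.
||x|| = 6.0431
Step 2: Compute scaling factor.
scale = max(0, 1 - 1.25/6.0431) = 0.7932
Step 3: prox(x) = [-1.8522, 4.4208]
||prox(x)|| = 4.7931
Step 4: Proximal objective.
0.5*||prox-x||^2 = 0.7813
lambda*||prox|| = 5.9914
Total = 6.7726


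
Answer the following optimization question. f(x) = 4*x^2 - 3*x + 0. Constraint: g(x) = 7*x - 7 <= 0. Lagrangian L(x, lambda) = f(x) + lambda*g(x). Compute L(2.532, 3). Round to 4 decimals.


Step 1: Evaluate f(x).
f(2.532) = 4*2.532^2 - 3*2.532 + 0 = 18.0481
Step 2: Evaluate g(x).
g(2.532) = 7*2.532 - 7 = 10.724
Step 3: Compute Lagrangian.
L = 18.0481 + 3*10.724 = 50.2201


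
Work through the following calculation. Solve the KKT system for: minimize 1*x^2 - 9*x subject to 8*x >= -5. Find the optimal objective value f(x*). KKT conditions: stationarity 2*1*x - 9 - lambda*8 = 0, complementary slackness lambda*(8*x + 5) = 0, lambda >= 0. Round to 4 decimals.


Step 1: Try lambda = 0 (constraint inactive).
Stationarity: 2*1*x - 9 = 0
x* = 9/(2*1) = 4.5
Check constraint: 8*4.5 = 36.0 >= -5 -- satisfied.
Step 2: Compute optimal value.
f(x*) = 1*4.5^2 - 9*4.5 = -20.25


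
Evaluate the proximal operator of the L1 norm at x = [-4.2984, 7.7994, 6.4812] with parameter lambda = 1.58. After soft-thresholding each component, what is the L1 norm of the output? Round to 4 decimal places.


Soft-thresholding with lambda = 1.58:
prox(-4.2984) = sign(-4.2984)*max(|-4.2984| - 1.58, 0) = -2.7184
prox(7.7994) = sign(7.7994)*max(|7.7994| - 1.58, 0) = 6.2194
prox(6.4812) = sign(6.4812)*max(|6.4812| - 1.58, 0) = 4.9012
prox(x) = [-2.7184, 6.2194, 4.9012]
||prox(x)||_1 = 2.7184 + 6.2194 + 4.9012 = 13.839


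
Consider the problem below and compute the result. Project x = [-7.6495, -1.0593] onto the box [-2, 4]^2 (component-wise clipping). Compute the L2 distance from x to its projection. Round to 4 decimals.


Project each component onto [-2, 4].
clip(-7.6495) = -2.0, clip(-1.0593) = -1.0593
Projection = [-2.0, -1.0593]
Squared diffs: [31.9169, 0.0]
Distance = sqrt(31.9169) = 5.6495


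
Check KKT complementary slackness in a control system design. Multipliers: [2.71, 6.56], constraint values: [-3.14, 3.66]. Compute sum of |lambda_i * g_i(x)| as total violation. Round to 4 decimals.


KKT complementary slackness check:
lambda_1 * g_1 = 2.71 * -3.14 = -8.5094
lambda_2 * g_2 = 6.56 * 3.66 = 24.0096
Total violation = 8.5094 + 24.0096 = 32.519


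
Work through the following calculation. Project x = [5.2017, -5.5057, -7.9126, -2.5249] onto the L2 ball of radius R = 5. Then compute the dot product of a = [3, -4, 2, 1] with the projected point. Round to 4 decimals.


Step 1: Compute ||x|| (intermediates to 6 decimals).
||x|| = sqrt(5.2017^2 + (-5.5057)^2 + (-7.9126)^2 + (-2.5249)^2) = 11.240764
Step 2: Project.
Since ||x|| > R, scale = R/||x|| = 5/11.240764 = 0.44481, proj(x) = scale * x
proj(x) = [2.313768, -2.44899, -3.519604, -1.123101]
Step 3: Dot product.
a^T * proj(x) = 3*2.313768 - 4*(-2.44899) + 2*(-3.519604) + 1*(-1.123101) = 8.575


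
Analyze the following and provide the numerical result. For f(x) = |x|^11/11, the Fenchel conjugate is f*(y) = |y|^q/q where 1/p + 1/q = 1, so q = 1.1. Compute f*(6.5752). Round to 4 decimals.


The conjugate exponent q satisfies 1/p + 1/q = 1.
p = 11, so q = 11/(11 - 1) = 1.1
|y|^q = 6.5752^1.1 = 7.9378
f*(6.5752) = 7.9378 / 1.1 = 7.2162


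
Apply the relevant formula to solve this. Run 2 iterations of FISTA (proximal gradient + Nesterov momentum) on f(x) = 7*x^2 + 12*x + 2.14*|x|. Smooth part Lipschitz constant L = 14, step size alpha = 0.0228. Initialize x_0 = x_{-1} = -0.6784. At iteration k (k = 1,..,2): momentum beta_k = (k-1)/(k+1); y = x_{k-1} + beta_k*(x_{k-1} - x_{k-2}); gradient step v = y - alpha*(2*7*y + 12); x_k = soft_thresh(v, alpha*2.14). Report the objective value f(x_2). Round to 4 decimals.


FISTA on f(x) = 7*x^2 + 12*x + 2.14*|x|
L = 14, alpha = 0.0228
Iteration 1: beta = 0.0, y = -0.6784 + 0.0*(-0.6784 + 0.6784) = -0.6784
  grad(y) = 2.5024, v = y - alpha*grad = -0.7355
  prox(v) = soft_thresh(-0.7355, 0.0488) = -0.6867
Iteration 2: beta = 0.3333, y = -0.6867 + 0.3333*(-0.6867 + 0.6784) = -0.6894
  grad(y) = 2.3482, v = y - alpha*grad = -0.743
  prox(v) = soft_thresh(-0.743, 0.0488) = -0.6942
f(x_2) = 7*(-0.6942)^2 + 12*(-0.6942) + 2.14*|-0.6942| = -3.4714


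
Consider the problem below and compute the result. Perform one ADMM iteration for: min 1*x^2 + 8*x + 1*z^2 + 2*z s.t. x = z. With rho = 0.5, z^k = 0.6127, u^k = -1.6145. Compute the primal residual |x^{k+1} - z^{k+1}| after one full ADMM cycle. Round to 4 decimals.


ADMM iteration with rho = 0.5, z^k = 0.6127, u^k = -1.6145
Step 1: x-update.
Minimize 1*x^2 + 8*x + (0.5/2)*(x - 0.6127 - 1.6145)^2
FOC: (2*1 + 0.5)*x = -8 + 0.5*(0.6127 + 1.6145)
x^{k+1} = -2.7546
Step 2: z-update.
Minimize 1*z^2 + 2*z + (0.5/2)*(-2.7546 - z - 1.6145)^2
FOC: (2*1 + 0.5)*z = -2 + 0.5*(-2.7546 - 1.6145)
z^{k+1} = -1.6738
Step 3: u-update.
u^{k+1} = -1.6145 - 2.7546 + 1.6738 = -2.6952
Step 4: Primal residual = |-2.7546 + 1.6738| = 1.0807


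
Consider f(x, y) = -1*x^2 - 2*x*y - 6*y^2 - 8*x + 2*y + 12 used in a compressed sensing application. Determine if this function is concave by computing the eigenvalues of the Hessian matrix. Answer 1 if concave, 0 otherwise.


The Hessian of f(x,y) = -1*x^2 - 2*x*y - 6*y^2 - 8*x + 2*y + 12 is:
H = [[-2, -2], [-2, -12]]
Trace = -2 - 12 = -14
Determinant = -2*-12 - (-2)^2 = 20
Discriminant = (-14)^2 - 4*20 = 116.0
Eigenvalues: lambda_1 = -12.3852, lambda_2 = -1.6148
The function is concave.

1


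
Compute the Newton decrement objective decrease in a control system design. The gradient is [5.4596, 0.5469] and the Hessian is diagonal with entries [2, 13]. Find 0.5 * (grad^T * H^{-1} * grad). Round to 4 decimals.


Step 1: H is diagonal, so H^(-1) * g = [2.7298, 0.0421].
Step 2: g^T H^(-1) g = sum_i g_i^2 / H_ii
  = (5.4596)^2/2 + (0.5469)^2/13
  = 14.9036 + 0.023 = 14.9266
Step 3: Objective decrease = 0.5 * g^T H^(-1) g = 7.4633


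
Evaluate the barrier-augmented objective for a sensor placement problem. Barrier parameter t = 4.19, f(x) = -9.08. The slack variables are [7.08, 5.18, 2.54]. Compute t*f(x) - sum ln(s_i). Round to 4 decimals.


Step 1: Compute log-barrier.
ln values: [1.9573, 1.6448, 0.9322]
phi = -(1.9573 + 1.6448 + 0.9322) = -4.5342
Step 2: Compute augmented objective.
t*f(x) = 4.19*-9.08 = -38.0452
Total = -38.0452 - 4.5342 = -42.5794


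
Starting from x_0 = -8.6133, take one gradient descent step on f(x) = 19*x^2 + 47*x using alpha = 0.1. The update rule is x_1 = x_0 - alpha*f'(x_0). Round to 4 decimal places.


We compute the gradient at x_0 and apply the update.
f'(x) = 38*x + 47
f'(-8.6133) = 38*-8.6133 + 47 = -280.3054
x_1 = -8.6133 - 0.1*-280.3054 = 19.4172


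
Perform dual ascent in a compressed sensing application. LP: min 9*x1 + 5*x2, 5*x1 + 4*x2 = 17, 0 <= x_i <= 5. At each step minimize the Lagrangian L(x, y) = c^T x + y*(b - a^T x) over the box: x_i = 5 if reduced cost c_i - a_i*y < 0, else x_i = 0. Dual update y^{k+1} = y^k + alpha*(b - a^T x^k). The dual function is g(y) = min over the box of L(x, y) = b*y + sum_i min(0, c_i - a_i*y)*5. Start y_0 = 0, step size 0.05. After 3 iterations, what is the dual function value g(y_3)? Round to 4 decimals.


Dual ascent for LP: min 9*x1 + 5*x2, 5*x1 + 4*x2 = 17, 0 <= x_i <= 5
Step 1: y^k = 0.0, reduced costs: (9.0, 5.0)
  x^k = (0.0, 0.0), subgradient = b - a^T x = 17.0
  y^{k+1} = 0.0 + 0.05*17.0 = 0.85
Step 2: y^k = 0.85, reduced costs: (4.75, 1.6)
  x^k = (0.0, 0.0), subgradient = b - a^T x = 17.0
  y^{k+1} = 0.85 + 0.05*17.0 = 1.7
Step 3: y^k = 1.7, reduced costs: (0.5, -1.8)
  x^k = (0.0, 5.0), subgradient = b - a^T x = -3.0
  y^{k+1} = 1.7 + 0.05*-3.0 = 1.55
Dual objective at y_3 = 1.55: reduced costs (1.25, -1.2), box minimizer x = (0.0, 5.0)
g(y_3) = b*y + (c1 - a1*y)*x1 + (c2 - a2*y)*x2 = 17*1.55 + 1.25*0.0 + (-1.2)*5.0 = 26.35 + 0.0 - 6.0 = 20.35


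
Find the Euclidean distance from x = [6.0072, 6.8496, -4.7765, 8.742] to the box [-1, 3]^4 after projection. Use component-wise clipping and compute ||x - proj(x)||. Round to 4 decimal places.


Project each component onto [-1, 3].
clip(6.0072) = 3.0, clip(6.8496) = 3.0, clip(-4.7765) = -1.0, clip(8.742) = 3.0
Projection = [3.0, 3.0, -1.0, 3.0]
Squared diffs: [9.0433, 14.8194, 14.262, 32.9706]
Distance = sqrt(71.0953) = 8.4318


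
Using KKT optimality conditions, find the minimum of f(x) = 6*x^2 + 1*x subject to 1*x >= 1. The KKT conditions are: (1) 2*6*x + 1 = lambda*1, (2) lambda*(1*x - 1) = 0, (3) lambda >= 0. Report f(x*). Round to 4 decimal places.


Step 1: Try lambda = 0 (constraint inactive).
x_unc = -1/(2*6) = -0.0833
Check: 1*-0.0833 = -0.0833 < 1 -- violated!
Step 2: Constraint must be active: 1*x = 1
x* = 1/1 = 1.0
lambda = (2*6*1.0 + 1)/1 = 13.0
Step 3: Compute optimal value.
f(x*) = 6*1.0^2 + 1*1.0 = 7.0


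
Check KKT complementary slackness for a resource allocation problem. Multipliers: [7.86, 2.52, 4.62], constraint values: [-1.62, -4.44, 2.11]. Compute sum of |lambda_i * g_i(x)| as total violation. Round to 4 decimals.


KKT complementary slackness check:
lambda_1 * g_1 = 7.86 * -1.62 = -12.7332
lambda_2 * g_2 = 2.52 * -4.44 = -11.1888
lambda_3 * g_3 = 4.62 * 2.11 = 9.7482
Total violation = 12.7332 + 11.1888 + 9.7482 = 33.6702


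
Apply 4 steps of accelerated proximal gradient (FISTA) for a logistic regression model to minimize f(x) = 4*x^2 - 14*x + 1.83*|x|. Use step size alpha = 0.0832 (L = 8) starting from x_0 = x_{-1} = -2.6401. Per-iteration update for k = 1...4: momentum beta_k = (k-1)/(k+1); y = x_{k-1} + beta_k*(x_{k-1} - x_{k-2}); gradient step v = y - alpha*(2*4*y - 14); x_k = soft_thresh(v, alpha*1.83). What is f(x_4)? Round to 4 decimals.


FISTA on f(x) = 4*x^2 - 14*x + 1.83*|x|
L = 8, alpha = 0.0832
Iteration 1: beta = 0.0, y = -2.6401 + 0.0*(-2.6401 + 2.6401) = -2.6401
  grad(y) = -35.1208, v = y - alpha*grad = 0.282
  prox(v) = soft_thresh(0.282, 0.1523) = 0.1297
Iteration 2: beta = 0.3333, y = 0.1297 + 0.3333*(0.1297 + 2.6401) = 1.053
  grad(y) = -5.5763, v = y - alpha*grad = 1.5169
  prox(v) = soft_thresh(1.5169, 0.1523) = 1.3647
Iteration 3: beta = 0.5, y = 1.3647 + 0.5*(1.3647 - 0.1297) = 1.9821
  grad(y) = 1.8571, v = y - alpha*grad = 1.8276
  prox(v) = soft_thresh(1.8276, 0.1523) = 1.6754
Iteration 4: beta = 0.6, y = 1.6754 + 0.6*(1.6754 - 1.3647) = 1.8618
  grad(y) = 0.8944, v = y - alpha*grad = 1.7874
  prox(v) = soft_thresh(1.7874, 0.1523) = 1.6351
f(x_4) = 4*1.6351^2 - 14*1.6351 + 1.83*|1.6351| = -9.2049


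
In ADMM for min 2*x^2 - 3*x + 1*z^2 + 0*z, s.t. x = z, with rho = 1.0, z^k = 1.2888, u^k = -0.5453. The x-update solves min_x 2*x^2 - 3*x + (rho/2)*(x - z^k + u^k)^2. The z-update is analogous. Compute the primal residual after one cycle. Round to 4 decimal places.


ADMM iteration with rho = 1.0, z^k = 1.2888, u^k = -0.5453
Step 1: x-update.
Minimize 2*x^2 - 3*x + (1.0/2)*(x - 1.2888 - 0.5453)^2
FOC: (2*2 + 1.0)*x = 3 + 1.0*(1.2888 + 0.5453)
x^{k+1} = 0.9668
Step 2: z-update.
Minimize 1*z^2 + 0*z + (1.0/2)*(0.9668 - z - 0.5453)^2
FOC: (2*1 + 1.0)*z = 0 + 1.0*(0.9668 - 0.5453)
z^{k+1} = 0.1405
Step 3: u-update.
u^{k+1} = -0.5453 + 0.9668 - 0.1405 = 0.281
Step 4: Primal residual = |0.9668 - 0.1405| = 0.8263


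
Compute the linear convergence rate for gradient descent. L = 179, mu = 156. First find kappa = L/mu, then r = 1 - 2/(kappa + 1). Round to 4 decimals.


Step 1: Compute the condition number.
kappa = L/mu = 179/156 = 1.1474
Step 2: Compute the convergence rate.
r = 1 - 2/(kappa + 1) = 1 - 2*mu/(L + mu) = (L - mu)/(L + mu) = 23/335 = 0.0687


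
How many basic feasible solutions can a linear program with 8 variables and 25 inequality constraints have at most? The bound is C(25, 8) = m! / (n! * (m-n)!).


Each vertex corresponds to some choice of n active constraints out of m, so the number of vertices is at most C(m, n) = m! / (n!(m-n)!).
m = 25, n = 8
Numerator: 25 * 24 * 23 * 22 * 21 * 20 * 19 * 18
Denominator: 8! = 40320
C(25, 8) = 1081575


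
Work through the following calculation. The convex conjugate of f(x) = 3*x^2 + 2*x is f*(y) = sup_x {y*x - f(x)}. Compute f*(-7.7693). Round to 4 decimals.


f*(y) = sup_x {y*x - a*x^2 - b*x} = sup_x {(y-b)*x - a*x^2}
FOC: (y - b) - 2a*x = 0 => x* = (y - b)/(2a)
x* = (-7.7693 - 2)/(2*3) = -1.6282
f*(-7.7693) = (y-b)^2/(4a) = (-7.7693 - 2)^2/(4*3)
= 95.4392/12 = 7.9533


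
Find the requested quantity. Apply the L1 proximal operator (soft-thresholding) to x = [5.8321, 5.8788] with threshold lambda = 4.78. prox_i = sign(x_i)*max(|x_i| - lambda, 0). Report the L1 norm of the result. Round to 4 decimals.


Soft-thresholding with lambda = 4.78:
prox(5.8321) = sign(5.8321)*max(|5.8321| - 4.78, 0) = 1.0521
prox(5.8788) = sign(5.8788)*max(|5.8788| - 4.78, 0) = 1.0988
prox(x) = [1.0521, 1.0988]
||prox(x)||_1 = 1.0521 + 1.0988 = 2.1509


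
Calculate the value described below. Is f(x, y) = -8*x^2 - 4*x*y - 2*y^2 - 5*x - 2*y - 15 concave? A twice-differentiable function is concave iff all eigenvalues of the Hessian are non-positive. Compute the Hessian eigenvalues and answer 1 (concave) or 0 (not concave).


The Hessian of f(x,y) = -8*x^2 - 4*x*y - 2*y^2 - 5*x - 2*y - 15 is:
H = [[-16, -4], [-4, -4]]
Trace = -16 - 4 = -20
Determinant = -16*-4 - (-4)^2 = 48
Discriminant = (-20)^2 - 4*48 = 208.0
Eigenvalues: lambda_1 = -17.2111, lambda_2 = -2.7889
The function is concave.

1


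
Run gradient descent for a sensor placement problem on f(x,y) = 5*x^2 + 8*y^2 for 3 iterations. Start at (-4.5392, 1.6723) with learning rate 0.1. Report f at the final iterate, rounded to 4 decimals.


Gradient descent on f(x,y) = 5*x^2 + 8*y^2.
Starting point: (-4.5392, 1.6723), alpha = 0.1
Step 1: grad_x = 2*5*-4.5392 = -45.392, grad_y = 2*8*1.6723 = 26.7568
  x_1 = -4.5392 - 0.1*-45.392 = 0.0
  y_1 = 1.6723 - 0.1*26.7568 = -1.0034
Step 2: grad_x = 2*5*0.0 = 0.0, grad_y = 2*8*-1.0034 = -16.0541
  x_2 = 0.0 - 0.1*0.0 = 0.0
  y_2 = -1.0034 - 0.1*-16.0541 = 0.602
Step 3: grad_x = 2*5*0.0 = 0.0, grad_y = 2*8*0.602 = 9.6324
  x_3 = 0.0 - 0.1*0.0 = 0.0
  y_3 = 0.602 - 0.1*9.6324 = -0.3612
f(0.0, -0.3612) = 5*0.0^2 + 8*(-0.3612)^2 = 1.0438


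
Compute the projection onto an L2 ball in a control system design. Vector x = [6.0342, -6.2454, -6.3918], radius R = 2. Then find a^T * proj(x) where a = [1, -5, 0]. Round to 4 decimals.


Step 1: Compute ||x|| (intermediates to 6 decimals).
||x|| = sqrt(6.0342^2 + (-6.2454)^2 + (-6.3918)^2) = 10.782936
Step 2: Project.
Since ||x|| > R, scale = R/||x|| = 2/10.782936 = 0.185478, proj(x) = scale * x
proj(x) = [1.119211, -1.158384, -1.185538]
Step 3: Dot product.
a^T * proj(x) = 1*1.119211 - 5*(-1.158384) + 0*(-1.185538) = 6.9111


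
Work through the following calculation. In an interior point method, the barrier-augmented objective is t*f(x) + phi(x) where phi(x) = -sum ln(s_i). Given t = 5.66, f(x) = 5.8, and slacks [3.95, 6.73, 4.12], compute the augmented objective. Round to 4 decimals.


Step 1: Compute log-barrier.
ln values: [1.3737, 1.9066, 1.4159]
phi = -(1.3737 + 1.9066 + 1.4159) = -4.6961
Step 2: Compute augmented objective.
t*f(x) = 5.66*5.8 = 32.828
Total = 32.828 - 4.6961 = 28.1319


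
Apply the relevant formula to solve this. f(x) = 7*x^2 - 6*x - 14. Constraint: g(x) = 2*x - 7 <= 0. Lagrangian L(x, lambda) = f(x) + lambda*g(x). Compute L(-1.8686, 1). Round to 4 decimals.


Step 1: Evaluate f(x).
f(-1.8686) = 7*(-1.8686)^2 - 6*(-1.8686) - 14 = 21.6533
Step 2: Evaluate g(x).
g(-1.8686) = 2*-1.8686 - 7 = -10.7372
Step 3: Compute Lagrangian.
L = 21.6533 + 1*-10.7372 = 10.9161


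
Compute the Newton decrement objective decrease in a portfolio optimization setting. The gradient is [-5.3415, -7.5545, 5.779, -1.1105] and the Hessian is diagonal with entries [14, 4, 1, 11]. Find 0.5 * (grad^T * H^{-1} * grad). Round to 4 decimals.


Step 1: H is diagonal, so H^(-1) * g = [-0.3815, -1.8886, 5.779, -0.101].
Step 2: g^T H^(-1) g = sum_i g_i^2 / H_ii
  = (-5.3415)^2/14 + (-7.5545)^2/4 + (5.779)^2/1 + (-1.1105)^2/11
  = 2.038 + 14.2676 + 33.3968 + 0.1121 = 49.8145
Step 3: Objective decrease = 0.5 * g^T H^(-1) g = 24.9073


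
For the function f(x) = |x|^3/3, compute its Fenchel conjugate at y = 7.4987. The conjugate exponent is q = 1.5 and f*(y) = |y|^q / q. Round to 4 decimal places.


The conjugate exponent q satisfies 1/p + 1/q = 1.
p = 3, so q = 3/(3 - 1) = 1.5
|y|^q = 7.4987^1.5 = 20.5343
f*(7.4987) = 20.5343 / 1.5 = 13.6895


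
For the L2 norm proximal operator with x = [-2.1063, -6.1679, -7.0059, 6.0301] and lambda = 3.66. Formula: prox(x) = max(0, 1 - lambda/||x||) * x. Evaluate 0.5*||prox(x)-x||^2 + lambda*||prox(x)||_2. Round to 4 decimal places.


Step 1: Compute ||x||.
||x|| = 11.3104
Step 2: Compute scaling factor.
scale = max(0, 1 - 3.66/11.3104) = 0.6764
Step 3: prox(x) = [-1.4247, -4.172, -4.7388, 4.0788]
||prox(x)|| = 7.6504
Step 4: Proximal objective.
0.5*||prox-x||^2 = 6.6978
lambda*||prox|| = 28.0005
Total = 34.6981


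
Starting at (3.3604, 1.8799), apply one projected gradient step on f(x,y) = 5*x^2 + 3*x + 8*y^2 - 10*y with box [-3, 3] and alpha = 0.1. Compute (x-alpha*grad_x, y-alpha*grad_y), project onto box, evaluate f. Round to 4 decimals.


Step 1: Compute gradient at (3.3604, 1.8799).
grad_x = 2*5*3.3604 + 3 = 36.604
grad_y = 2*8*1.8799 - 10 = 20.0784
Step 2: Gradient step.
x_raw = 3.3604 - 0.1*36.604 = -0.3
y_raw = 1.8799 - 0.1*20.0784 = -0.1279
Step 3: Project onto [-3, 3].
x_proj = clip(-0.3) = -0.3
y_proj = clip(-0.1279) = -0.1279
Step 4: Evaluate f.
f(-0.3, -0.1279) = 0.9603


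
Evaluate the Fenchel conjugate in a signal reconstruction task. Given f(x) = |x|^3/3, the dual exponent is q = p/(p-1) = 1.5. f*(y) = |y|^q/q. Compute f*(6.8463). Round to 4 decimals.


The conjugate exponent q satisfies 1/p + 1/q = 1.
p = 3, so q = 3/(3 - 1) = 1.5
|y|^q = 6.8463^1.5 = 17.9136
f*(6.8463) = 17.9136 / 1.5 = 11.9424


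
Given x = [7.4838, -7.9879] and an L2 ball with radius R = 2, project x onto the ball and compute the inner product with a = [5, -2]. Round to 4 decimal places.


Step 1: Compute ||x|| (intermediates to 6 decimals).
||x|| = sqrt(7.4838^2 + (-7.9879)^2) = 10.945949
Step 2: Project.
Since ||x|| > R, scale = R/||x|| = 2/10.945949 = 0.182716, proj(x) = scale * x
proj(x) = [1.36741, -1.459517]
Step 3: Dot product.
a^T * proj(x) = 5*1.36741 - 2*(-1.459517) = 9.7561
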